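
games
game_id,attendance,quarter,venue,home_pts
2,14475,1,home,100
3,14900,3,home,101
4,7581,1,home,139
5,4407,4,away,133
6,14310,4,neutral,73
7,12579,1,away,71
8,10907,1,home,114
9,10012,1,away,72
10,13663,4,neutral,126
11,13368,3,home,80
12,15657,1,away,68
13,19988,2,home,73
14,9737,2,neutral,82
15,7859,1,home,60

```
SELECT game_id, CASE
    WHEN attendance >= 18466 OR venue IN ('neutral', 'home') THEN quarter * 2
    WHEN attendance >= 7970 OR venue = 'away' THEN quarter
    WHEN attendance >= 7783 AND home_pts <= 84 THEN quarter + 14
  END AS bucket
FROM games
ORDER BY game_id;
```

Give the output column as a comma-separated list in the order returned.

game_id=2: attendance >= 18466 OR venue IN ('neutral', 'home') → 2
game_id=3: attendance >= 18466 OR venue IN ('neutral', 'home') → 6
game_id=4: attendance >= 18466 OR venue IN ('neutral', 'home') → 2
game_id=5: attendance >= 7970 OR venue = 'away' → 4
game_id=6: attendance >= 18466 OR venue IN ('neutral', 'home') → 8
game_id=7: attendance >= 7970 OR venue = 'away' → 1
game_id=8: attendance >= 18466 OR venue IN ('neutral', 'home') → 2
game_id=9: attendance >= 7970 OR venue = 'away' → 1
game_id=10: attendance >= 18466 OR venue IN ('neutral', 'home') → 8
game_id=11: attendance >= 18466 OR venue IN ('neutral', 'home') → 6
game_id=12: attendance >= 7970 OR venue = 'away' → 1
game_id=13: attendance >= 18466 OR venue IN ('neutral', 'home') → 4
game_id=14: attendance >= 18466 OR venue IN ('neutral', 'home') → 4
game_id=15: attendance >= 18466 OR venue IN ('neutral', 'home') → 2

2, 6, 2, 4, 8, 1, 2, 1, 8, 6, 1, 4, 4, 2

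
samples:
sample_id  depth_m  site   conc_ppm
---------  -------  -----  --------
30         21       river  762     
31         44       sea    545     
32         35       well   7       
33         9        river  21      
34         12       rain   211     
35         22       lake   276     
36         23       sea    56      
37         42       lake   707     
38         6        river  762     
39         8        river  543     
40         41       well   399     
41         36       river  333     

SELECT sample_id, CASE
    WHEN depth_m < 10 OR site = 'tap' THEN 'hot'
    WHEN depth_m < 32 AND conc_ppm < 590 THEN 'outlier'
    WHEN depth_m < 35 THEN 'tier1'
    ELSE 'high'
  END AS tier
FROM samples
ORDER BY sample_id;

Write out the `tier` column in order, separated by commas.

tier1, high, high, hot, outlier, outlier, outlier, high, hot, hot, high, high

sample_id=30: depth_m < 35 → tier1
sample_id=31: ELSE → high
sample_id=32: ELSE → high
sample_id=33: depth_m < 10 OR site = 'tap' → hot
sample_id=34: depth_m < 32 AND conc_ppm < 590 → outlier
sample_id=35: depth_m < 32 AND conc_ppm < 590 → outlier
sample_id=36: depth_m < 32 AND conc_ppm < 590 → outlier
sample_id=37: ELSE → high
sample_id=38: depth_m < 10 OR site = 'tap' → hot
sample_id=39: depth_m < 10 OR site = 'tap' → hot
sample_id=40: ELSE → high
sample_id=41: ELSE → high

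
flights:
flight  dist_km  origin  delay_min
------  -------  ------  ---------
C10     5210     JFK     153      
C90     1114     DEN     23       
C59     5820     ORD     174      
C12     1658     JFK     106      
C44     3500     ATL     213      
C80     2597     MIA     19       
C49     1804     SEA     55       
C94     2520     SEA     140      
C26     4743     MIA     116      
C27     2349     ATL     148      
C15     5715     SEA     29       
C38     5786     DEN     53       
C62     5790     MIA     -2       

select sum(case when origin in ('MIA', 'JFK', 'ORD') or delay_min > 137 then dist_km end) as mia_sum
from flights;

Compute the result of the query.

flight=C10: ✓ → 5210
flight=C90: ✗
flight=C59: ✓ → 5820
flight=C12: ✓ → 1658
flight=C44: ✓ → 3500
flight=C80: ✓ → 2597
flight=C49: ✗
flight=C94: ✓ → 2520
flight=C26: ✓ → 4743
flight=C27: ✓ → 2349
flight=C15: ✗
flight=C38: ✗
flight=C62: ✓ → 5790
mia_sum = 5210 + 5820 + 1658 + 3500 + 2597 + 2520 + 4743 + 2349 + 5790 = 34187

34187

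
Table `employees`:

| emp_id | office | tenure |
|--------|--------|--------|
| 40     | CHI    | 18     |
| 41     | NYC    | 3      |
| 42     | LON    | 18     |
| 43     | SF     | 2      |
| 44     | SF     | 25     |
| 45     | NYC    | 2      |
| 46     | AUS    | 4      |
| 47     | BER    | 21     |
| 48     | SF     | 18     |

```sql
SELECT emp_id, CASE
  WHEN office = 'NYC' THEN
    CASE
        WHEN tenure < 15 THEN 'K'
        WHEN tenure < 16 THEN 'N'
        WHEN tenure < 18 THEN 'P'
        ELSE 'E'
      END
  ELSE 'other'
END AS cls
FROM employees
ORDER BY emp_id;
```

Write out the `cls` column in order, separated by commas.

other, K, other, other, other, K, other, other, other

emp_id=40: office='CHI' → outer ELSE → other
emp_id=41: office='NYC' → inner[tenure < 15] → K
emp_id=42: office='LON' → outer ELSE → other
emp_id=43: office='SF' → outer ELSE → other
emp_id=44: office='SF' → outer ELSE → other
emp_id=45: office='NYC' → inner[tenure < 15] → K
emp_id=46: office='AUS' → outer ELSE → other
emp_id=47: office='BER' → outer ELSE → other
emp_id=48: office='SF' → outer ELSE → other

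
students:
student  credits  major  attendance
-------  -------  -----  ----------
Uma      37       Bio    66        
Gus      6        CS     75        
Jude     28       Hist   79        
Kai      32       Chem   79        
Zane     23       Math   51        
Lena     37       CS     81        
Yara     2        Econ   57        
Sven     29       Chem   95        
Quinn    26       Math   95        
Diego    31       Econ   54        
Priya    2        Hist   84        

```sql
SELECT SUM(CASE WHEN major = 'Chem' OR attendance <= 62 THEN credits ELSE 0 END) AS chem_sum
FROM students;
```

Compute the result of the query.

117

student=Uma: ✗
student=Gus: ✗
student=Jude: ✗
student=Kai: ✓ → 32
student=Zane: ✓ → 23
student=Lena: ✗
student=Yara: ✓ → 2
student=Sven: ✓ → 29
student=Quinn: ✗
student=Diego: ✓ → 31
student=Priya: ✗
chem_sum = 32 + 23 + 2 + 29 + 31 = 117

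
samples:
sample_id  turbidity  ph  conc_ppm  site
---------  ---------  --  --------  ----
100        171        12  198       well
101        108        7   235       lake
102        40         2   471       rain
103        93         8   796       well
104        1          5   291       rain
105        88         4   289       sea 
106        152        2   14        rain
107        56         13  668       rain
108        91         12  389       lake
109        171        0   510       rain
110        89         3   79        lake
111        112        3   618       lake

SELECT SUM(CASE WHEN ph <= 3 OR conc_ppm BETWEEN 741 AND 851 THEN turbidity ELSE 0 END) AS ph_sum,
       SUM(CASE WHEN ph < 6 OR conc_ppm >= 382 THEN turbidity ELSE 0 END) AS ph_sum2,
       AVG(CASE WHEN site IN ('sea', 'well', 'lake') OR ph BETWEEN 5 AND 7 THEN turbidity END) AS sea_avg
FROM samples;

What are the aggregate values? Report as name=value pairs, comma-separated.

ph_sum=657, ph_sum2=893, sea_avg=94.125

[ph_sum: ph <= 3 OR conc_ppm BETWEEN 741 AND 851]
sample_id=100: ✗
sample_id=101: ✗
sample_id=102: ✓ → 40
sample_id=103: ✓ → 93
sample_id=104: ✗
sample_id=105: ✗
sample_id=106: ✓ → 152
sample_id=107: ✗
sample_id=108: ✗
sample_id=109: ✓ → 171
sample_id=110: ✓ → 89
sample_id=111: ✓ → 112
ph_sum = 40 + 93 + 152 + 171 + 89 + 112 = 657
—
[ph_sum2: ph < 6 OR conc_ppm >= 382]
sample_id=100: ✗
sample_id=101: ✗
sample_id=102: ✓ → 40
sample_id=103: ✓ → 93
sample_id=104: ✓ → 1
sample_id=105: ✓ → 88
sample_id=106: ✓ → 152
sample_id=107: ✓ → 56
sample_id=108: ✓ → 91
sample_id=109: ✓ → 171
sample_id=110: ✓ → 89
sample_id=111: ✓ → 112
ph_sum2 = 40 + 93 + 1 + 88 + 152 + 56 + 91 + 171 + 89 + 112 = 893
—
[sea_avg: site IN ('sea', 'well', 'lake') OR ph BETWEEN 5 AND 7]
sample_id=100: ✓ → 171
sample_id=101: ✓ → 108
sample_id=102: ✗
sample_id=103: ✓ → 93
sample_id=104: ✓ → 1
sample_id=105: ✓ → 88
sample_id=106: ✗
sample_id=107: ✗
sample_id=108: ✓ → 91
sample_id=109: ✗
sample_id=110: ✓ → 89
sample_id=111: ✓ → 112
sea_avg = (171 + 108 + 93 + 1 + 88 + 91 + 89 + 112) / 8 = 94.125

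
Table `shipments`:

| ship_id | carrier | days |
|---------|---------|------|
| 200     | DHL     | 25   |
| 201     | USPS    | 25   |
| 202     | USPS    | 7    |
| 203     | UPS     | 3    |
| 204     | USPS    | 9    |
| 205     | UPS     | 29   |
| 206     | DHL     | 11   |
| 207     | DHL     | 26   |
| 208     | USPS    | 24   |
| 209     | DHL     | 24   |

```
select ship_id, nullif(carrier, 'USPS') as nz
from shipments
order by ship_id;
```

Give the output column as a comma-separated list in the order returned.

DHL, NULL, NULL, UPS, NULL, UPS, DHL, DHL, NULL, DHL

ship_id=200: carrier=DHL vs USPS: differ → DHL
ship_id=201: carrier=USPS vs USPS: equal → NULL
ship_id=202: carrier=USPS vs USPS: equal → NULL
ship_id=203: carrier=UPS vs USPS: differ → UPS
ship_id=204: carrier=USPS vs USPS: equal → NULL
ship_id=205: carrier=UPS vs USPS: differ → UPS
ship_id=206: carrier=DHL vs USPS: differ → DHL
ship_id=207: carrier=DHL vs USPS: differ → DHL
ship_id=208: carrier=USPS vs USPS: equal → NULL
ship_id=209: carrier=DHL vs USPS: differ → DHL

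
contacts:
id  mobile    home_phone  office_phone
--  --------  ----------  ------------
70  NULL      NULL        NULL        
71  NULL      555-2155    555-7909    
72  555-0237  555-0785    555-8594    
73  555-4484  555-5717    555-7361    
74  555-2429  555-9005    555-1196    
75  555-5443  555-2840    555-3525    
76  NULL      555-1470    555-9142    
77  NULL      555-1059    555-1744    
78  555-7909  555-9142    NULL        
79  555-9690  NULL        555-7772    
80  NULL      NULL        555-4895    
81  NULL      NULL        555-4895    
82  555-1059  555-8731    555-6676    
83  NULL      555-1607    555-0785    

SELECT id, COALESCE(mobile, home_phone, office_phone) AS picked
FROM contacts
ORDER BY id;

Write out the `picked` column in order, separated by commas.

NULL, 555-2155, 555-0237, 555-4484, 555-2429, 555-5443, 555-1470, 555-1059, 555-7909, 555-9690, 555-4895, 555-4895, 555-1059, 555-1607

id=70: mobile=NULL, home_phone=NULL, office_phone=NULL (all NULL) → NULL
id=71: mobile=NULL, home_phone=555-2155 → 555-2155
id=72: mobile=555-0237 → 555-0237
id=73: mobile=555-4484 → 555-4484
id=74: mobile=555-2429 → 555-2429
id=75: mobile=555-5443 → 555-5443
id=76: mobile=NULL, home_phone=555-1470 → 555-1470
id=77: mobile=NULL, home_phone=555-1059 → 555-1059
id=78: mobile=555-7909 → 555-7909
id=79: mobile=555-9690 → 555-9690
id=80: mobile=NULL, home_phone=NULL, office_phone=555-4895 → 555-4895
id=81: mobile=NULL, home_phone=NULL, office_phone=555-4895 → 555-4895
id=82: mobile=555-1059 → 555-1059
id=83: mobile=NULL, home_phone=555-1607 → 555-1607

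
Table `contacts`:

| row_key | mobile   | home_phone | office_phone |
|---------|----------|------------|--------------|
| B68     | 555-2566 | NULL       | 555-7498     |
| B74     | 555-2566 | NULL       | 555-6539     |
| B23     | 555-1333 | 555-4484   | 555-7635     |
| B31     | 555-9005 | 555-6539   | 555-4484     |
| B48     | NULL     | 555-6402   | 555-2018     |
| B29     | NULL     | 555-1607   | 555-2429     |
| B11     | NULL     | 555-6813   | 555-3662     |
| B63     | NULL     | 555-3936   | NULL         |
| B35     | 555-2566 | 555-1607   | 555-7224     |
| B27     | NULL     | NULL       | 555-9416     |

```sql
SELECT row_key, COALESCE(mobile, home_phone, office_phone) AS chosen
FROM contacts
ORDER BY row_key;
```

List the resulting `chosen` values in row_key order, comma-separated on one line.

555-6813, 555-1333, 555-9416, 555-1607, 555-9005, 555-2566, 555-6402, 555-3936, 555-2566, 555-2566

row_key=B11: mobile=NULL, home_phone=555-6813 → 555-6813
row_key=B23: mobile=555-1333 → 555-1333
row_key=B27: mobile=NULL, home_phone=NULL, office_phone=555-9416 → 555-9416
row_key=B29: mobile=NULL, home_phone=555-1607 → 555-1607
row_key=B31: mobile=555-9005 → 555-9005
row_key=B35: mobile=555-2566 → 555-2566
row_key=B48: mobile=NULL, home_phone=555-6402 → 555-6402
row_key=B63: mobile=NULL, home_phone=555-3936 → 555-3936
row_key=B68: mobile=555-2566 → 555-2566
row_key=B74: mobile=555-2566 → 555-2566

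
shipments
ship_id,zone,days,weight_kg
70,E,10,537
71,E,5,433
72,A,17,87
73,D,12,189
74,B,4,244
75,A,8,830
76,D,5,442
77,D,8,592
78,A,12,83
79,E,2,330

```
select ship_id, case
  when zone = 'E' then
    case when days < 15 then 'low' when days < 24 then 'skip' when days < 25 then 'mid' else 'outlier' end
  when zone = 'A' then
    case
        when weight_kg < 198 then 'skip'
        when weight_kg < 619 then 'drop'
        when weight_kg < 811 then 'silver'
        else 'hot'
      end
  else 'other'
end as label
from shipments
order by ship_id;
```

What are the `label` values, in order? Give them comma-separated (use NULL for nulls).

low, low, skip, other, other, hot, other, other, skip, low

ship_id=70: zone='E' → inner[days < 15] → low
ship_id=71: zone='E' → inner[days < 15] → low
ship_id=72: zone='A' → inner[weight_kg < 198] → skip
ship_id=73: zone='D' → outer ELSE → other
ship_id=74: zone='B' → outer ELSE → other
ship_id=75: zone='A' → inner[ELSE] → hot
ship_id=76: zone='D' → outer ELSE → other
ship_id=77: zone='D' → outer ELSE → other
ship_id=78: zone='A' → inner[weight_kg < 198] → skip
ship_id=79: zone='E' → inner[days < 15] → low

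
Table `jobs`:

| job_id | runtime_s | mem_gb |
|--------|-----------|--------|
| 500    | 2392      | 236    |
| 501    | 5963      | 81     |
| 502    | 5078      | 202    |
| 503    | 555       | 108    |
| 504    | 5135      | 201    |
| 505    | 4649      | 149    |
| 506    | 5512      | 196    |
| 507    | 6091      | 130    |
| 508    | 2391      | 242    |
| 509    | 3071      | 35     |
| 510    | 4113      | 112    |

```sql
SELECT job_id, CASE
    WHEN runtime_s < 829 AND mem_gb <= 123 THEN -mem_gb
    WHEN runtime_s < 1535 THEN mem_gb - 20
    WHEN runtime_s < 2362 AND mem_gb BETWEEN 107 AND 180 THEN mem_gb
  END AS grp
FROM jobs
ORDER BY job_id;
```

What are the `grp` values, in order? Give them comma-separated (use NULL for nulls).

NULL, NULL, NULL, -108, NULL, NULL, NULL, NULL, NULL, NULL, NULL

job_id=500: (no match → NULL) → NULL
job_id=501: (no match → NULL) → NULL
job_id=502: (no match → NULL) → NULL
job_id=503: runtime_s < 829 AND mem_gb <= 123 → -108
job_id=504: (no match → NULL) → NULL
job_id=505: (no match → NULL) → NULL
job_id=506: (no match → NULL) → NULL
job_id=507: (no match → NULL) → NULL
job_id=508: (no match → NULL) → NULL
job_id=509: (no match → NULL) → NULL
job_id=510: (no match → NULL) → NULL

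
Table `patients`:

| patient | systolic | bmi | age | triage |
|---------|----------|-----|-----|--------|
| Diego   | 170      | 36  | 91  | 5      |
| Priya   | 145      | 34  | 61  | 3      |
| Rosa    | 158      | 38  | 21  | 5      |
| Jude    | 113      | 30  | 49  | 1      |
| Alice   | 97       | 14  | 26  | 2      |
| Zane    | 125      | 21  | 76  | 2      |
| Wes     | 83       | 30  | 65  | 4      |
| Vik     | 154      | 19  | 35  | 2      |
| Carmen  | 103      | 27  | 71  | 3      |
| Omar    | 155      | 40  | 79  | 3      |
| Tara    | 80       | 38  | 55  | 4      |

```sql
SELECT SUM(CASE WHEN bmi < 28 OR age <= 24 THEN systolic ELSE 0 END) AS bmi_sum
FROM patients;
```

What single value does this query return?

637

patient=Diego: ✗
patient=Priya: ✗
patient=Rosa: ✓ → 158
patient=Jude: ✗
patient=Alice: ✓ → 97
patient=Zane: ✓ → 125
patient=Wes: ✗
patient=Vik: ✓ → 154
patient=Carmen: ✓ → 103
patient=Omar: ✗
patient=Tara: ✗
bmi_sum = 158 + 97 + 125 + 154 + 103 = 637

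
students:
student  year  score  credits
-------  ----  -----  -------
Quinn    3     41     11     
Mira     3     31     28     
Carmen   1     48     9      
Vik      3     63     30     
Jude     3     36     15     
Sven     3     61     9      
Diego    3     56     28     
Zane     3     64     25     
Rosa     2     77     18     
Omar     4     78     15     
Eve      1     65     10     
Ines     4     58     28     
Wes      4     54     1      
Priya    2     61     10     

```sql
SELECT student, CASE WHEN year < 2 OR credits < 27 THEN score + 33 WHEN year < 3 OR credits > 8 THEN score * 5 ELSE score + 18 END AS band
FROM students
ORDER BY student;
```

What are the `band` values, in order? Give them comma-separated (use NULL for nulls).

student=Carmen: year < 2 OR credits < 27 → 81
student=Diego: year < 3 OR credits > 8 → 280
student=Eve: year < 2 OR credits < 27 → 98
student=Ines: year < 3 OR credits > 8 → 290
student=Jude: year < 2 OR credits < 27 → 69
student=Mira: year < 3 OR credits > 8 → 155
student=Omar: year < 2 OR credits < 27 → 111
student=Priya: year < 2 OR credits < 27 → 94
student=Quinn: year < 2 OR credits < 27 → 74
student=Rosa: year < 2 OR credits < 27 → 110
student=Sven: year < 2 OR credits < 27 → 94
student=Vik: year < 3 OR credits > 8 → 315
student=Wes: year < 2 OR credits < 27 → 87
student=Zane: year < 2 OR credits < 27 → 97

81, 280, 98, 290, 69, 155, 111, 94, 74, 110, 94, 315, 87, 97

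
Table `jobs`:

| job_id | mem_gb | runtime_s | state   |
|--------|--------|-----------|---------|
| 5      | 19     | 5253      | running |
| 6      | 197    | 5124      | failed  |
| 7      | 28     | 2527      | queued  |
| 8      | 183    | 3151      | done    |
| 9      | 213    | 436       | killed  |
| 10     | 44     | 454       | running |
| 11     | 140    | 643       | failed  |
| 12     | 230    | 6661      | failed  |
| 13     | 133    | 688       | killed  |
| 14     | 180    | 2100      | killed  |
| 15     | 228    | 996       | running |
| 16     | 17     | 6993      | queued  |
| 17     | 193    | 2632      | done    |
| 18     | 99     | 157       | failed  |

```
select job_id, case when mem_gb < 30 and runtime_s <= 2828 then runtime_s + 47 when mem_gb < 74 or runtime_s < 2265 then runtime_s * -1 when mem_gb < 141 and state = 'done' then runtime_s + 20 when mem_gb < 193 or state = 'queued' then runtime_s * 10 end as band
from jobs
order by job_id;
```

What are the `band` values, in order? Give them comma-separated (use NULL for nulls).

-5253, NULL, 2574, 31510, -436, -454, -643, NULL, -688, -2100, -996, -6993, NULL, -157

job_id=5: mem_gb < 74 or runtime_s < 2265 → -5253
job_id=6: (no match → NULL) → NULL
job_id=7: mem_gb < 30 and runtime_s <= 2828 → 2574
job_id=8: mem_gb < 193 or state = 'queued' → 31510
job_id=9: mem_gb < 74 or runtime_s < 2265 → -436
job_id=10: mem_gb < 74 or runtime_s < 2265 → -454
job_id=11: mem_gb < 74 or runtime_s < 2265 → -643
job_id=12: (no match → NULL) → NULL
job_id=13: mem_gb < 74 or runtime_s < 2265 → -688
job_id=14: mem_gb < 74 or runtime_s < 2265 → -2100
job_id=15: mem_gb < 74 or runtime_s < 2265 → -996
job_id=16: mem_gb < 74 or runtime_s < 2265 → -6993
job_id=17: (no match → NULL) → NULL
job_id=18: mem_gb < 74 or runtime_s < 2265 → -157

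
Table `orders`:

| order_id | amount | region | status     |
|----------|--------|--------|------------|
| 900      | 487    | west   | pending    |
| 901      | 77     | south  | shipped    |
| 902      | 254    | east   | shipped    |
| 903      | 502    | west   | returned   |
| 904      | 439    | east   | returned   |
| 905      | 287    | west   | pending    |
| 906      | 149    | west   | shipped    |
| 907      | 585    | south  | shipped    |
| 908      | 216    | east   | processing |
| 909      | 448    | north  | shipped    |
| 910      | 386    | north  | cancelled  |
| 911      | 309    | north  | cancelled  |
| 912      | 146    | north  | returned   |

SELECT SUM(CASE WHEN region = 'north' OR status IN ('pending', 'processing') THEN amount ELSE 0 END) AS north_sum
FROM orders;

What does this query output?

order_id=900: ✓ → 487
order_id=901: ✗
order_id=902: ✗
order_id=903: ✗
order_id=904: ✗
order_id=905: ✓ → 287
order_id=906: ✗
order_id=907: ✗
order_id=908: ✓ → 216
order_id=909: ✓ → 448
order_id=910: ✓ → 386
order_id=911: ✓ → 309
order_id=912: ✓ → 146
north_sum = 487 + 287 + 216 + 448 + 386 + 309 + 146 = 2279

2279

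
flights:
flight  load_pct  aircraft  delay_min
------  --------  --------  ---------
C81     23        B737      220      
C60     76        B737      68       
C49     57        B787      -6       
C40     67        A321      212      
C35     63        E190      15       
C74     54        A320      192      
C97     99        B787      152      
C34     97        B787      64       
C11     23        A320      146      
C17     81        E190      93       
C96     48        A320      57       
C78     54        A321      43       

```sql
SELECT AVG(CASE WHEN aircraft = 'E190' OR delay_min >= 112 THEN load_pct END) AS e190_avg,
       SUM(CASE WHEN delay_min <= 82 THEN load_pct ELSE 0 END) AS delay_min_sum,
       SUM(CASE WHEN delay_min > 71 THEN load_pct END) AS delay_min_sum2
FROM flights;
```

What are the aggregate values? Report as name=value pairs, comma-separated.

e190_avg=58.5714285714, delay_min_sum=395, delay_min_sum2=347

[e190_avg: aircraft = 'E190' OR delay_min >= 112]
flight=C81: ✓ → 23
flight=C60: ✗
flight=C49: ✗
flight=C40: ✓ → 67
flight=C35: ✓ → 63
flight=C74: ✓ → 54
flight=C97: ✓ → 99
flight=C34: ✗
flight=C11: ✓ → 23
flight=C17: ✓ → 81
flight=C96: ✗
flight=C78: ✗
e190_avg = (23 + 67 + 63 + 54 + 99 + 23 + 81) / 7 = 58.5714285714
—
[delay_min_sum: delay_min <= 82]
flight=C81: ✗
flight=C60: ✓ → 76
flight=C49: ✓ → 57
flight=C40: ✗
flight=C35: ✓ → 63
flight=C74: ✗
flight=C97: ✗
flight=C34: ✓ → 97
flight=C11: ✗
flight=C17: ✗
flight=C96: ✓ → 48
flight=C78: ✓ → 54
delay_min_sum = 76 + 57 + 63 + 97 + 48 + 54 = 395
—
[delay_min_sum2: delay_min > 71]
flight=C81: ✓ → 23
flight=C60: ✗
flight=C49: ✗
flight=C40: ✓ → 67
flight=C35: ✗
flight=C74: ✓ → 54
flight=C97: ✓ → 99
flight=C34: ✗
flight=C11: ✓ → 23
flight=C17: ✓ → 81
flight=C96: ✗
flight=C78: ✗
delay_min_sum2 = 23 + 67 + 54 + 99 + 23 + 81 = 347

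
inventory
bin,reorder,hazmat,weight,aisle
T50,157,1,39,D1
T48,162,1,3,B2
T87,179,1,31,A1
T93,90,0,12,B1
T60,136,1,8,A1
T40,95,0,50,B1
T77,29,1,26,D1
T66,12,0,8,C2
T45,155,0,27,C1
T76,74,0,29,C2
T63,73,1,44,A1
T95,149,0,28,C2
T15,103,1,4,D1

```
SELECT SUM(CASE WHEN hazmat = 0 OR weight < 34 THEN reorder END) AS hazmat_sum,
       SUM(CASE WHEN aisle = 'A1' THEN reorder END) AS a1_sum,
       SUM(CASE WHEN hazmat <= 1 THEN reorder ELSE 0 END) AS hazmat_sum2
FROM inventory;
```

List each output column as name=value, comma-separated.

[hazmat_sum: hazmat = 0 OR weight < 34]
bin=T50: ✗
bin=T48: ✓ → 162
bin=T87: ✓ → 179
bin=T93: ✓ → 90
bin=T60: ✓ → 136
bin=T40: ✓ → 95
bin=T77: ✓ → 29
bin=T66: ✓ → 12
bin=T45: ✓ → 155
bin=T76: ✓ → 74
bin=T63: ✗
bin=T95: ✓ → 149
bin=T15: ✓ → 103
hazmat_sum = 162 + 179 + 90 + 136 + 95 + 29 + 12 + 155 + 74 + 149 + 103 = 1184
—
[a1_sum: aisle = 'A1']
bin=T50: ✗
bin=T48: ✗
bin=T87: ✓ → 179
bin=T93: ✗
bin=T60: ✓ → 136
bin=T40: ✗
bin=T77: ✗
bin=T66: ✗
bin=T45: ✗
bin=T76: ✗
bin=T63: ✓ → 73
bin=T95: ✗
bin=T15: ✗
a1_sum = 179 + 136 + 73 = 388
—
[hazmat_sum2: hazmat <= 1]
bin=T50: ✓ → 157
bin=T48: ✓ → 162
bin=T87: ✓ → 179
bin=T93: ✓ → 90
bin=T60: ✓ → 136
bin=T40: ✓ → 95
bin=T77: ✓ → 29
bin=T66: ✓ → 12
bin=T45: ✓ → 155
bin=T76: ✓ → 74
bin=T63: ✓ → 73
bin=T95: ✓ → 149
bin=T15: ✓ → 103
hazmat_sum2 = 157 + 162 + 179 + 90 + 136 + 95 + 29 + 12 + 155 + 74 + 73 + 149 + 103 = 1414

hazmat_sum=1184, a1_sum=388, hazmat_sum2=1414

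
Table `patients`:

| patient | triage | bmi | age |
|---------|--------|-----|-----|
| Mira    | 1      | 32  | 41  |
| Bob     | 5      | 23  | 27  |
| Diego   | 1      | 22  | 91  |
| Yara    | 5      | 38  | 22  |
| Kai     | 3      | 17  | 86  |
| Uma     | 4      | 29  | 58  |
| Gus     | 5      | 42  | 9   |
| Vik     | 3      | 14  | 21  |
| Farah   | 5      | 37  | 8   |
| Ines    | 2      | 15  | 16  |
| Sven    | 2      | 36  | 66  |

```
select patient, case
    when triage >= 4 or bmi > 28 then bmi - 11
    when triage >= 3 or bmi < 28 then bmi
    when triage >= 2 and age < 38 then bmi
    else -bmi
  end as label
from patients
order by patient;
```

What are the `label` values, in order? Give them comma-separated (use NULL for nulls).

12, 22, 26, 31, 15, 17, 21, 25, 18, 14, 27

patient=Bob: triage >= 4 or bmi > 28 → 12
patient=Diego: triage >= 3 or bmi < 28 → 22
patient=Farah: triage >= 4 or bmi > 28 → 26
patient=Gus: triage >= 4 or bmi > 28 → 31
patient=Ines: triage >= 3 or bmi < 28 → 15
patient=Kai: triage >= 3 or bmi < 28 → 17
patient=Mira: triage >= 4 or bmi > 28 → 21
patient=Sven: triage >= 4 or bmi > 28 → 25
patient=Uma: triage >= 4 or bmi > 28 → 18
patient=Vik: triage >= 3 or bmi < 28 → 14
patient=Yara: triage >= 4 or bmi > 28 → 27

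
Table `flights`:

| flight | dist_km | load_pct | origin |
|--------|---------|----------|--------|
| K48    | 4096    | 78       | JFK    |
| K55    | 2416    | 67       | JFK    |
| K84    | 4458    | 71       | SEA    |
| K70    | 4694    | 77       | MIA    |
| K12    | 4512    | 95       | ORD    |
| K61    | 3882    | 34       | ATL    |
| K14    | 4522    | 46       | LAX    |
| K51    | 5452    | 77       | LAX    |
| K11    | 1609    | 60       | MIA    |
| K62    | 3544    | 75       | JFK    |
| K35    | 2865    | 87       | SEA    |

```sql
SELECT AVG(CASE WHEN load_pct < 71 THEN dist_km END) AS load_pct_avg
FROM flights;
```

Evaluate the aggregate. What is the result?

flight=K48: ✗
flight=K55: ✓ → 2416
flight=K84: ✗
flight=K70: ✗
flight=K12: ✗
flight=K61: ✓ → 3882
flight=K14: ✓ → 4522
flight=K51: ✗
flight=K11: ✓ → 1609
flight=K62: ✗
flight=K35: ✗
load_pct_avg = (2416 + 3882 + 4522 + 1609) / 4 = 3107.25

3107.25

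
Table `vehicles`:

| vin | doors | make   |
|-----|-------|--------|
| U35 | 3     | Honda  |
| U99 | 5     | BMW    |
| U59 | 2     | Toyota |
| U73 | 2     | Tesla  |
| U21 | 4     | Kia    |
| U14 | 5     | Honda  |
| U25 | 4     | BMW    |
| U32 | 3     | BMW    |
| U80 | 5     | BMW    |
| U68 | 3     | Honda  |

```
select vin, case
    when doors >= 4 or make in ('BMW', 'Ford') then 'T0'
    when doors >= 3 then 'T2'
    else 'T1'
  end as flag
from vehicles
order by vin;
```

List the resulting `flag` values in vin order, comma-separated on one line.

T0, T0, T0, T0, T2, T1, T2, T1, T0, T0

vin=U14: doors >= 4 or make in ('BMW', 'Ford') → T0
vin=U21: doors >= 4 or make in ('BMW', 'Ford') → T0
vin=U25: doors >= 4 or make in ('BMW', 'Ford') → T0
vin=U32: doors >= 4 or make in ('BMW', 'Ford') → T0
vin=U35: doors >= 3 → T2
vin=U59: ELSE → T1
vin=U68: doors >= 3 → T2
vin=U73: ELSE → T1
vin=U80: doors >= 4 or make in ('BMW', 'Ford') → T0
vin=U99: doors >= 4 or make in ('BMW', 'Ford') → T0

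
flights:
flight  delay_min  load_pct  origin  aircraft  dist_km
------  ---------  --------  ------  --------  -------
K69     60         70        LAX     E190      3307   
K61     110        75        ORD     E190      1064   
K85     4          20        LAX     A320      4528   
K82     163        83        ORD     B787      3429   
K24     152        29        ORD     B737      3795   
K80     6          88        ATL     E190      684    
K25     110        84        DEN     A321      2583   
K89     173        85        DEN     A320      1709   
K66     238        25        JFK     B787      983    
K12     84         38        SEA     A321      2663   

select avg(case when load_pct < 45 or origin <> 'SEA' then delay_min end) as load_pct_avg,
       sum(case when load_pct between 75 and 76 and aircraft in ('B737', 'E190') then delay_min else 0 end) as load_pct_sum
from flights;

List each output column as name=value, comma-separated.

[load_pct_avg: load_pct < 45 or origin <> 'SEA']
flight=K69: ✓ → 60
flight=K61: ✓ → 110
flight=K85: ✓ → 4
flight=K82: ✓ → 163
flight=K24: ✓ → 152
flight=K80: ✓ → 6
flight=K25: ✓ → 110
flight=K89: ✓ → 173
flight=K66: ✓ → 238
flight=K12: ✓ → 84
load_pct_avg = (60 + 110 + 4 + 163 + 152 + 6 + 110 + 173 + 238 + 84) / 10 = 110
—
[load_pct_sum: load_pct between 75 and 76 and aircraft in ('B737', 'E190')]
flight=K69: ✗
flight=K61: ✓ → 110
flight=K85: ✗
flight=K82: ✗
flight=K24: ✗
flight=K80: ✗
flight=K25: ✗
flight=K89: ✗
flight=K66: ✗
flight=K12: ✗
load_pct_sum = 110

load_pct_avg=110, load_pct_sum=110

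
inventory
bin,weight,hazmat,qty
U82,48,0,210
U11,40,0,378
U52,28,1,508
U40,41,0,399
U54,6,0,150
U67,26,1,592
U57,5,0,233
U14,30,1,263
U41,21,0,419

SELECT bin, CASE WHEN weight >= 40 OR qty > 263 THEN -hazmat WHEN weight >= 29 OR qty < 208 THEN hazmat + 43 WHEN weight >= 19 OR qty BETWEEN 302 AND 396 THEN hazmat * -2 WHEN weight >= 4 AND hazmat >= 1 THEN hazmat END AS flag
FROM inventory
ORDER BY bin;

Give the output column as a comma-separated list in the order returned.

0, 44, 0, 0, -1, 43, NULL, -1, 0

bin=U11: weight >= 40 OR qty > 263 → 0
bin=U14: weight >= 29 OR qty < 208 → 44
bin=U40: weight >= 40 OR qty > 263 → 0
bin=U41: weight >= 40 OR qty > 263 → 0
bin=U52: weight >= 40 OR qty > 263 → -1
bin=U54: weight >= 29 OR qty < 208 → 43
bin=U57: (no match → NULL) → NULL
bin=U67: weight >= 40 OR qty > 263 → -1
bin=U82: weight >= 40 OR qty > 263 → 0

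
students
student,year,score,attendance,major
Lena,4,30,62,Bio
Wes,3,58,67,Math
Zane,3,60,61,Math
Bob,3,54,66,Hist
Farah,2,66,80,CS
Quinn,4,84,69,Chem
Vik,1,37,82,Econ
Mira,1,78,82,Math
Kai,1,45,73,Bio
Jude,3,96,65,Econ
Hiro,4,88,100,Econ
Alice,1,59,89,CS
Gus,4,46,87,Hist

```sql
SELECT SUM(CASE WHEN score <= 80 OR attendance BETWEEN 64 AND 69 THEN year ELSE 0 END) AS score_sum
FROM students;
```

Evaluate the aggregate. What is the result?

30

student=Lena: ✓ → 4
student=Wes: ✓ → 3
student=Zane: ✓ → 3
student=Bob: ✓ → 3
student=Farah: ✓ → 2
student=Quinn: ✓ → 4
student=Vik: ✓ → 1
student=Mira: ✓ → 1
student=Kai: ✓ → 1
student=Jude: ✓ → 3
student=Hiro: ✗
student=Alice: ✓ → 1
student=Gus: ✓ → 4
score_sum = 4 + 3 + 3 + 3 + 2 + 4 + 1 + 1 + 1 + 3 + 1 + 4 = 30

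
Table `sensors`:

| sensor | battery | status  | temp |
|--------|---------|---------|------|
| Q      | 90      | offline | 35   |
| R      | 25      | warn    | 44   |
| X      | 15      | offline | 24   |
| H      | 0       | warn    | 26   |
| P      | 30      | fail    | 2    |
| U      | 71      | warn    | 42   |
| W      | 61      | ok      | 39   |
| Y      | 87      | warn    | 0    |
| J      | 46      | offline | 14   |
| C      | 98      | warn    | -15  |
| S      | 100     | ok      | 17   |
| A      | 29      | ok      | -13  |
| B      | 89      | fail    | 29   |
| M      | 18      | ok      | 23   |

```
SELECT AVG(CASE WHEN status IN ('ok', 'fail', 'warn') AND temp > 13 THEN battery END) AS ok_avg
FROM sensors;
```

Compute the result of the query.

sensor=Q: ✗
sensor=R: ✓ → 25
sensor=X: ✗
sensor=H: ✓ → 0
sensor=P: ✗
sensor=U: ✓ → 71
sensor=W: ✓ → 61
sensor=Y: ✗
sensor=J: ✗
sensor=C: ✗
sensor=S: ✓ → 100
sensor=A: ✗
sensor=B: ✓ → 89
sensor=M: ✓ → 18
ok_avg = (25 + 0 + 71 + 61 + 100 + 89 + 18) / 7 = 52

52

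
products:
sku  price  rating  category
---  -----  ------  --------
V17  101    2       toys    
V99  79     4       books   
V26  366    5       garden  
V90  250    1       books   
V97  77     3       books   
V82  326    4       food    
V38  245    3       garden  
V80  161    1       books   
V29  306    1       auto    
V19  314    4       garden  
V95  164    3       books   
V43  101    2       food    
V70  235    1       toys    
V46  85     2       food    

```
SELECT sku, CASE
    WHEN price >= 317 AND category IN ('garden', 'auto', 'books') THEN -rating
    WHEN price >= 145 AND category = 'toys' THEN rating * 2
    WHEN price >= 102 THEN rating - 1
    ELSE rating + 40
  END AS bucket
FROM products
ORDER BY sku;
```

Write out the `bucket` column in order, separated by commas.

sku=V17: ELSE → 42
sku=V19: price >= 102 → 3
sku=V26: price >= 317 AND category IN ('garden', 'auto', 'books') → -5
sku=V29: price >= 102 → 0
sku=V38: price >= 102 → 2
sku=V43: ELSE → 42
sku=V46: ELSE → 42
sku=V70: price >= 145 AND category = 'toys' → 2
sku=V80: price >= 102 → 0
sku=V82: price >= 102 → 3
sku=V90: price >= 102 → 0
sku=V95: price >= 102 → 2
sku=V97: ELSE → 43
sku=V99: ELSE → 44

42, 3, -5, 0, 2, 42, 42, 2, 0, 3, 0, 2, 43, 44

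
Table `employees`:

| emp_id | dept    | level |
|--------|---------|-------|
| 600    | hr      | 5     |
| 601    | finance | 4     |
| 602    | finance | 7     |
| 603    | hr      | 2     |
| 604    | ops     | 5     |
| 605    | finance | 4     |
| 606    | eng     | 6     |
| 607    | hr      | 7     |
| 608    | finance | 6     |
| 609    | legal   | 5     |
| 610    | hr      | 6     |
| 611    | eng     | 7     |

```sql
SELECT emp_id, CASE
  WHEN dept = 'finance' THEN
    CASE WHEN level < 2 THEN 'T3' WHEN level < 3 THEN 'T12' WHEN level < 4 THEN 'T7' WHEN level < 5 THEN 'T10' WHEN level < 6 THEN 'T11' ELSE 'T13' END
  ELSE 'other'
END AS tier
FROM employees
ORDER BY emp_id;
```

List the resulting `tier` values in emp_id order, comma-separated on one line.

other, T10, T13, other, other, T10, other, other, T13, other, other, other

emp_id=600: dept='hr' → outer ELSE → other
emp_id=601: dept='finance' → inner[level < 5] → T10
emp_id=602: dept='finance' → inner[ELSE] → T13
emp_id=603: dept='hr' → outer ELSE → other
emp_id=604: dept='ops' → outer ELSE → other
emp_id=605: dept='finance' → inner[level < 5] → T10
emp_id=606: dept='eng' → outer ELSE → other
emp_id=607: dept='hr' → outer ELSE → other
emp_id=608: dept='finance' → inner[ELSE] → T13
emp_id=609: dept='legal' → outer ELSE → other
emp_id=610: dept='hr' → outer ELSE → other
emp_id=611: dept='eng' → outer ELSE → other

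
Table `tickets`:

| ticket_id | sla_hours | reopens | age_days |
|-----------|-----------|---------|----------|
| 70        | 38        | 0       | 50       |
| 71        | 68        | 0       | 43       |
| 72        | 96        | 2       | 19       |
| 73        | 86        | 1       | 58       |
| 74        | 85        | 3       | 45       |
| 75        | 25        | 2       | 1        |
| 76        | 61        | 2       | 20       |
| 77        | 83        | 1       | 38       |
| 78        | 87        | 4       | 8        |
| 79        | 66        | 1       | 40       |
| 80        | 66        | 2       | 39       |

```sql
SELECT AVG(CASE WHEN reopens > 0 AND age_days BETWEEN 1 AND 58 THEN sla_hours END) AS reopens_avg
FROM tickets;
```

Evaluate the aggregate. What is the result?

72.7777777778

ticket_id=70: ✗
ticket_id=71: ✗
ticket_id=72: ✓ → 96
ticket_id=73: ✓ → 86
ticket_id=74: ✓ → 85
ticket_id=75: ✓ → 25
ticket_id=76: ✓ → 61
ticket_id=77: ✓ → 83
ticket_id=78: ✓ → 87
ticket_id=79: ✓ → 66
ticket_id=80: ✓ → 66
reopens_avg = (96 + 86 + 85 + 25 + 61 + 83 + 87 + 66 + 66) / 9 = 72.7777777778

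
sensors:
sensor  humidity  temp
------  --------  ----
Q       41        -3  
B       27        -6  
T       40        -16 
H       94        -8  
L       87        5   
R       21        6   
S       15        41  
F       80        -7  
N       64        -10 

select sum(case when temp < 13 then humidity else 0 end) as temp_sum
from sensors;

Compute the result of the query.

sensor=Q: ✓ → 41
sensor=B: ✓ → 27
sensor=T: ✓ → 40
sensor=H: ✓ → 94
sensor=L: ✓ → 87
sensor=R: ✓ → 21
sensor=S: ✗
sensor=F: ✓ → 80
sensor=N: ✓ → 64
temp_sum = 41 + 27 + 40 + 94 + 87 + 21 + 80 + 64 = 454

454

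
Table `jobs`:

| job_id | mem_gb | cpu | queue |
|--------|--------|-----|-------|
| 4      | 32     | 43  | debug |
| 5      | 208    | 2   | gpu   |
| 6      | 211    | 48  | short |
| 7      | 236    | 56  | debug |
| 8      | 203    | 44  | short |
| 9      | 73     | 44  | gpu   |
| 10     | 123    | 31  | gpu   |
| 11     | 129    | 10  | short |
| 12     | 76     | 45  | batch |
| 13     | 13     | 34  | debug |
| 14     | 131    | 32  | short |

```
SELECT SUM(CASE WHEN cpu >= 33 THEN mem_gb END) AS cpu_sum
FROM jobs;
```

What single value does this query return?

844

job_id=4: ✓ → 32
job_id=5: ✗
job_id=6: ✓ → 211
job_id=7: ✓ → 236
job_id=8: ✓ → 203
job_id=9: ✓ → 73
job_id=10: ✗
job_id=11: ✗
job_id=12: ✓ → 76
job_id=13: ✓ → 13
job_id=14: ✗
cpu_sum = 32 + 211 + 236 + 203 + 73 + 76 + 13 = 844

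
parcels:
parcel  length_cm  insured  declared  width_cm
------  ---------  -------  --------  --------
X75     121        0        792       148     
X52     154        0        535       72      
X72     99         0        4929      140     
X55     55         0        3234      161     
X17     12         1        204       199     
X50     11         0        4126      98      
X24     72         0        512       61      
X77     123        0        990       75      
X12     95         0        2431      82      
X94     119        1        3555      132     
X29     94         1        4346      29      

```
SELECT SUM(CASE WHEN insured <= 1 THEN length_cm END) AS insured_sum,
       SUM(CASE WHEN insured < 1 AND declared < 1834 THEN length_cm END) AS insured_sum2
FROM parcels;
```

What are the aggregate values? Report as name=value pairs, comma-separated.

[insured_sum: insured <= 1]
parcel=X75: ✓ → 121
parcel=X52: ✓ → 154
parcel=X72: ✓ → 99
parcel=X55: ✓ → 55
parcel=X17: ✓ → 12
parcel=X50: ✓ → 11
parcel=X24: ✓ → 72
parcel=X77: ✓ → 123
parcel=X12: ✓ → 95
parcel=X94: ✓ → 119
parcel=X29: ✓ → 94
insured_sum = 121 + 154 + 99 + 55 + 12 + 11 + 72 + 123 + 95 + 119 + 94 = 955
—
[insured_sum2: insured < 1 AND declared < 1834]
parcel=X75: ✓ → 121
parcel=X52: ✓ → 154
parcel=X72: ✗
parcel=X55: ✗
parcel=X17: ✗
parcel=X50: ✗
parcel=X24: ✓ → 72
parcel=X77: ✓ → 123
parcel=X12: ✗
parcel=X94: ✗
parcel=X29: ✗
insured_sum2 = 121 + 154 + 72 + 123 = 470

insured_sum=955, insured_sum2=470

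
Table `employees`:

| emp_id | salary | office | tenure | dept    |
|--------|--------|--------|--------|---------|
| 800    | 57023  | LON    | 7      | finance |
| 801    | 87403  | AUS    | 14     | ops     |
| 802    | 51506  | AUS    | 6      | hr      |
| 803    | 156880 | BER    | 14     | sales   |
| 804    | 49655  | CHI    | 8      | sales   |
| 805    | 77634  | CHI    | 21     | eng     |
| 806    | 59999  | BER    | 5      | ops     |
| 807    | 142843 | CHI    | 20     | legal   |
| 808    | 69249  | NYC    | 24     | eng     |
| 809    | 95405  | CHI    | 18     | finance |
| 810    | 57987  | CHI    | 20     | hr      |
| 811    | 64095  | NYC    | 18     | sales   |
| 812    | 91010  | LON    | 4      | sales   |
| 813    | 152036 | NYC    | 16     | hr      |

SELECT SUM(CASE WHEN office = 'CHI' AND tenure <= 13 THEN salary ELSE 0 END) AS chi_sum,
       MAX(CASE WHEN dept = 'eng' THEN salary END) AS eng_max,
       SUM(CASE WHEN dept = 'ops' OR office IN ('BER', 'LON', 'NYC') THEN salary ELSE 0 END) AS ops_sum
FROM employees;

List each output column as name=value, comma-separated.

[chi_sum: office = 'CHI' AND tenure <= 13]
emp_id=800: ✗
emp_id=801: ✗
emp_id=802: ✗
emp_id=803: ✗
emp_id=804: ✓ → 49655
emp_id=805: ✗
emp_id=806: ✗
emp_id=807: ✗
emp_id=808: ✗
emp_id=809: ✗
emp_id=810: ✗
emp_id=811: ✗
emp_id=812: ✗
emp_id=813: ✗
chi_sum = 49655
—
[eng_max: dept = 'eng']
emp_id=800: ✗
emp_id=801: ✗
emp_id=802: ✗
emp_id=803: ✗
emp_id=804: ✗
emp_id=805: ✓ → 77634
emp_id=806: ✗
emp_id=807: ✗
emp_id=808: ✓ → 69249
emp_id=809: ✗
emp_id=810: ✗
emp_id=811: ✗
emp_id=812: ✗
emp_id=813: ✗
eng_max = MAX(77634, 69249) = 77634
—
[ops_sum: dept = 'ops' OR office IN ('BER', 'LON', 'NYC')]
emp_id=800: ✓ → 57023
emp_id=801: ✓ → 87403
emp_id=802: ✗
emp_id=803: ✓ → 156880
emp_id=804: ✗
emp_id=805: ✗
emp_id=806: ✓ → 59999
emp_id=807: ✗
emp_id=808: ✓ → 69249
emp_id=809: ✗
emp_id=810: ✗
emp_id=811: ✓ → 64095
emp_id=812: ✓ → 91010
emp_id=813: ✓ → 152036
ops_sum = 57023 + 87403 + 156880 + 59999 + 69249 + 64095 + 91010 + 152036 = 737695

chi_sum=49655, eng_max=77634, ops_sum=737695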